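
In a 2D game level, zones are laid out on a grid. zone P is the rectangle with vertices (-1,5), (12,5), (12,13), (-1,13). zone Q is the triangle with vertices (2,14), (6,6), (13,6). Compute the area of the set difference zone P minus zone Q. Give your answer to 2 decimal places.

76.80

|zone P| = 104, |zone P∩zone Q| = 27.1989.
|zone P ∖ zone Q| = |zone P| − |zone P∩zone Q| = 104 − 27.1989 = 76.80.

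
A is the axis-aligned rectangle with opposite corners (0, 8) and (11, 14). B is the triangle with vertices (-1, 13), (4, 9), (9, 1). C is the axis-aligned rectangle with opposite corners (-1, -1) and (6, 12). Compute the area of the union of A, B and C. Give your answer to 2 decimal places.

134.98

By inclusion–exclusion:
Individual areas: |A| = 66, |B| = 10, |C| = 91.
|A∩B| = 4.6958.
|A∩C|: x∈[0,6], y∈[8,12] → 6·4 = 24.
|B∩C| = 7.9917.
|A∩B∩C| = 4.6708.
|A ∪ B ∪ C| = 167 − 36.6875 + 4.6708 = 134.98.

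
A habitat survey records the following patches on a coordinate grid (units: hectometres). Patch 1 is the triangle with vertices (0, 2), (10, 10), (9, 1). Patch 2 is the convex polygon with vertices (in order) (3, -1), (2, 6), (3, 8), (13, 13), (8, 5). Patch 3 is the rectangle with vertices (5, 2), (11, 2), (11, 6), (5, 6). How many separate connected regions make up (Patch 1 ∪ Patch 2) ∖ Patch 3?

(Patch 1 ∪ Patch 2) ∖ Patch 3 is a single connected region.

1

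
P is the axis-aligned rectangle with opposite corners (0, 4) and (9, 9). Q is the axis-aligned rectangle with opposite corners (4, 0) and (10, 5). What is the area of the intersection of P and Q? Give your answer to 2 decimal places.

5.00

|P∩Q|: x∈[4,9], y∈[4,5] → 5·1 = 5.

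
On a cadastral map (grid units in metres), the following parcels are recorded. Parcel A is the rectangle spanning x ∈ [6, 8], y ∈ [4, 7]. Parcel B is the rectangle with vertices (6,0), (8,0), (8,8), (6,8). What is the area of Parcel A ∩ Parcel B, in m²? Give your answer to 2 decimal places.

6.00

|Parcel A∩Parcel B|: x∈[6,8], y∈[4,7] → 2·3 = 6.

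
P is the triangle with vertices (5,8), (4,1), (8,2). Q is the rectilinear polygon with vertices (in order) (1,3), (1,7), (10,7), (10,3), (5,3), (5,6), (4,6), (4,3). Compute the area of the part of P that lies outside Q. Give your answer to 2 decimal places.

|P| = 13.5, |P∩Q| = 6.2143.
|P ∖ Q| = |P| − |P∩Q| = 13.5 − 6.2143 = 7.29.

7.29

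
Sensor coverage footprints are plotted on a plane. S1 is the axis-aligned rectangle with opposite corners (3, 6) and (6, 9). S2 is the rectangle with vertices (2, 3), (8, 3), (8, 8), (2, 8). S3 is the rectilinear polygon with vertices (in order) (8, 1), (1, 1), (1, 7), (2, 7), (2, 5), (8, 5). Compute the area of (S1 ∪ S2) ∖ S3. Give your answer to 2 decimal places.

|S1 ∪ S2| = 33.
|(S1 ∪ S2) ∩ S3| = 12.
|(S1 ∪ S2) ∖ S3| = 33 − 12 = 21.00.

21.00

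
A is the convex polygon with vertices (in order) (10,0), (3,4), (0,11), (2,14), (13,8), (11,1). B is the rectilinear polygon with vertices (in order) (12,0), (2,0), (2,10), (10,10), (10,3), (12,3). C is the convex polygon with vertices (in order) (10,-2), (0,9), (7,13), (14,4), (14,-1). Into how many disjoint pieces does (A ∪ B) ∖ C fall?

(A ∪ B) ∖ C splits into 3 disjoint pieces (area 11.8289, area 4.3277, area 21.1065).

3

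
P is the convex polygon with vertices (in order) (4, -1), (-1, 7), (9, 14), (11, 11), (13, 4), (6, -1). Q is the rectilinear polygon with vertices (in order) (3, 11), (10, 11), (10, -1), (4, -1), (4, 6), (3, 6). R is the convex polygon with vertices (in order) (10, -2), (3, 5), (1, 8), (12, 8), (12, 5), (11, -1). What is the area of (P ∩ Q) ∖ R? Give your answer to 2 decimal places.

|P ∩ Q| = 70.2571.
|(P ∩ Q) ∩ R| = 39.6607.
|(P ∩ Q) ∖ R| = 70.2571 − 39.6607 = 30.60.

30.60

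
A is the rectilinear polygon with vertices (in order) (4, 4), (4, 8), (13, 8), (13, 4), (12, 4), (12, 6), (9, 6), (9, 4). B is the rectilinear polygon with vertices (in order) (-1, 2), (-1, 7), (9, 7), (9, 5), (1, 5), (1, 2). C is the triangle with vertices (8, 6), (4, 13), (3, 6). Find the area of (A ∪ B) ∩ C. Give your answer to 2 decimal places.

The region (A ∪ B) ∩ C is the polygon with vertices (4,7), (4,8), (6.857,8), (8,6), (3,6), (3.143,7).
By the shoelace formula its area is 7.79.

7.79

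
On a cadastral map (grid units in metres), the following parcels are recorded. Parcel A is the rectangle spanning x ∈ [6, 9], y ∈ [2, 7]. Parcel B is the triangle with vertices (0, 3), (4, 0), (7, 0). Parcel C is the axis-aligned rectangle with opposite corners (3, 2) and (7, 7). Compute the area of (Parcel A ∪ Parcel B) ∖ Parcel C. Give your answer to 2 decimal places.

|Parcel A ∪ Parcel B| = 19.5.
|(Parcel A ∪ Parcel B) ∩ Parcel C| = 5.
|(Parcel A ∪ Parcel B) ∖ Parcel C| = 19.5 − 5 = 14.50.

14.50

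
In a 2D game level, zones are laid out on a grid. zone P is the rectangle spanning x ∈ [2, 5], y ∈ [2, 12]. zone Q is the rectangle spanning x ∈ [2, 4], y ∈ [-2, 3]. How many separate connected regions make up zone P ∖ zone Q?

1

zone P ∖ zone Q is a single connected region.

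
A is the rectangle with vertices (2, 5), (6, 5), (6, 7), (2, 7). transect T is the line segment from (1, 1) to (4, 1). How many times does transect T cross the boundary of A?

The segment lies entirely outside A and never meets its boundary.

0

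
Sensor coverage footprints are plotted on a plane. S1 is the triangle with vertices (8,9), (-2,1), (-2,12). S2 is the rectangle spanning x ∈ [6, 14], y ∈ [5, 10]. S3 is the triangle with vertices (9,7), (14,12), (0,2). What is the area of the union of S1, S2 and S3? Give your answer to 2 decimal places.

By inclusion–exclusion:
Individual areas: |S1| = 55, |S2| = 40, |S3| = 10.
|S1∩S2| = 2.2.
|S1∩S3| = 0.
|S2∩S3| = 6.3429.
|S1∩S2∩S3| = 0.
|S1 ∪ S2 ∪ S3| = 105 − 8.5429 + 0 = 96.46.

96.46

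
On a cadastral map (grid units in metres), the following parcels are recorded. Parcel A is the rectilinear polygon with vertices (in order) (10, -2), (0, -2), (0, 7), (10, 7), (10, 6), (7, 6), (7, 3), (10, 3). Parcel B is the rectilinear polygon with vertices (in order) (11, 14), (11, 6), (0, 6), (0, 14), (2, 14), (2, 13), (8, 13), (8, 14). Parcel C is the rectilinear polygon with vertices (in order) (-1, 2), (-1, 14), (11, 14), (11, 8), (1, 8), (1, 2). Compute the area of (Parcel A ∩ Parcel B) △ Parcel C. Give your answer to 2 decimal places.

92.00

|Parcel A ∩ Parcel B| = 10.
|(Parcel A ∩ Parcel B) ∩ Parcel C| = 1.
|(Parcel A ∩ Parcel B) △ Parcel C| = 10 + 84 − 2 = 92.00.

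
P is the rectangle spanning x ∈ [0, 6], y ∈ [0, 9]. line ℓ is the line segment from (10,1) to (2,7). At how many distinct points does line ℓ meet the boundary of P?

1

The segment meets the boundary at (6,4).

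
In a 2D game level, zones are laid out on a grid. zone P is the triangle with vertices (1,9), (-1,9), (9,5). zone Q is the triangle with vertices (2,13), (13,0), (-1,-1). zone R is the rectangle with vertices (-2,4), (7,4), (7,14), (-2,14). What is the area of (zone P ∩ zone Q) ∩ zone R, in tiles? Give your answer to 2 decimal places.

The region (zone P ∩ zone Q) ∩ zone R is the polygon with vertices (1.129,8.935), (7,6), (7,5.8), (0.974,8.21).
By the shoelace formula its area is 2.96.

2.96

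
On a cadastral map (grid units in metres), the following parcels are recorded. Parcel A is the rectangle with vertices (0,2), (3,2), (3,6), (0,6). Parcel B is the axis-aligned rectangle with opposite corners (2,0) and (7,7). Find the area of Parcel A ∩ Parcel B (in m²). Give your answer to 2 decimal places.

4.00

|Parcel A∩Parcel B|: x∈[2,3], y∈[2,6] → 1·4 = 4.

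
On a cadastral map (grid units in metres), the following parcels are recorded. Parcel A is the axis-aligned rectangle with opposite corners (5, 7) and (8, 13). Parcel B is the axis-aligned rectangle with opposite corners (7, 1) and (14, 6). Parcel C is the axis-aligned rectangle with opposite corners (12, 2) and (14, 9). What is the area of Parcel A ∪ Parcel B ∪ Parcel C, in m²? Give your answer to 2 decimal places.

59.00

By inclusion–exclusion:
Individual areas: |Parcel A| = 18, |Parcel B| = 35, |Parcel C| = 14.
|Parcel A∩Parcel B| = 0 (no overlap).
|Parcel A∩Parcel C| = 0 (no overlap).
|Parcel B∩Parcel C|: x∈[12,14], y∈[2,6] → 2·4 = 8.
|Parcel A∩Parcel B∩Parcel C| = 0.
|Parcel A ∪ Parcel B ∪ Parcel C| = 67 − 8 + 0 = 59.00.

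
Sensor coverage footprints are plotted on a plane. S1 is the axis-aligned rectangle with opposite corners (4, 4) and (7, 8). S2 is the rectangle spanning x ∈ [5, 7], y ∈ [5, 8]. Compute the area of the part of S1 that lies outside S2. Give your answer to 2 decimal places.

6.00

|S1∩S2|: x∈[5,7], y∈[5,8] → 2·3 = 6.
|S1| = 12.
|S1 ∖ S2| = |S1| − |S1∩S2| = 12 − 6 = 6.00.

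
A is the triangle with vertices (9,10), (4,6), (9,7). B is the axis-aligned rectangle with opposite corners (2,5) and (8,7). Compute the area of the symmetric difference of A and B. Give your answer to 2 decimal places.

|A| = 7.5, |B| = 12, |A∩B| = 1.775.
|A △ B| = |A| + |B| − 2·|A∩B| = 7.5 + 12 − 3.55 = 15.95.

15.95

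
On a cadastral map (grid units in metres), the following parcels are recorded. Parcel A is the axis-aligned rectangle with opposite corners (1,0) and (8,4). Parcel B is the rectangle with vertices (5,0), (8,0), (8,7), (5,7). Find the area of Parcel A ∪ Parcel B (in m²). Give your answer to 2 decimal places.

By inclusion–exclusion:
Individual areas: |Parcel A| = 28, |Parcel B| = 21.
|Parcel A∩Parcel B|: x∈[5,8], y∈[0,4] → 3·4 = 12.
|Parcel A ∪ Parcel B| = 49 − 12 = 37.00.

37.00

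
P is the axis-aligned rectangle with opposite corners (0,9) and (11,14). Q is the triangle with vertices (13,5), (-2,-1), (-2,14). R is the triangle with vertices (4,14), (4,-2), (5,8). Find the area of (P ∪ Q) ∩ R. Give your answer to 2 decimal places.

7.40

The region (P ∪ Q) ∩ R is the polygon with vertices (4,1.4), (4,14), (5,8), (4.354,1.542).
By the shoelace formula its area is 7.40.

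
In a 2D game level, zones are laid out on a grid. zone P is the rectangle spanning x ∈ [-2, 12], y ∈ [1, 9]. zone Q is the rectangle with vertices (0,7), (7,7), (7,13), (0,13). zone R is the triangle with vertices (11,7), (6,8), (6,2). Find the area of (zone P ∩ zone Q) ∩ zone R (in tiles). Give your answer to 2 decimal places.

The region (zone P ∩ zone Q) ∩ zone R is the polygon with vertices (7,7), (6,7), (6,8), (7,7.8).
By the shoelace formula its area is 0.90.

0.90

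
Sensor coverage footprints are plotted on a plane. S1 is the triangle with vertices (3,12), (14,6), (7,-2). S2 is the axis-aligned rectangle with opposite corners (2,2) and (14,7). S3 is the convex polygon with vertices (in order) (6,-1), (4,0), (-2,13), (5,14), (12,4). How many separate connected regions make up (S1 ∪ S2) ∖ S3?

2

(S1 ∪ S2) ∖ S3 splits into 2 disjoint pieces (area 22.3878, area 1.2564).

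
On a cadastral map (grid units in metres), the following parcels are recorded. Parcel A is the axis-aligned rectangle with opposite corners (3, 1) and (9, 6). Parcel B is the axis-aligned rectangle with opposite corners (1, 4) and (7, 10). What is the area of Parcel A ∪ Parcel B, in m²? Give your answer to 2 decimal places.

By inclusion–exclusion:
Individual areas: |Parcel A| = 30, |Parcel B| = 36.
|Parcel A∩Parcel B|: x∈[3,7], y∈[4,6] → 4·2 = 8.
|Parcel A ∪ Parcel B| = 66 − 8 = 58.00.

58.00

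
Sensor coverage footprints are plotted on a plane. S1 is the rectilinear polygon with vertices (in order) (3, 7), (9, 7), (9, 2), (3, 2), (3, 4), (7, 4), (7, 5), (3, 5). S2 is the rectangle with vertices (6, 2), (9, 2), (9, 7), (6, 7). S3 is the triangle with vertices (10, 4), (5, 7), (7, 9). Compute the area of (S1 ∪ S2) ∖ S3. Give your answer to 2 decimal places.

22.73

|S1 ∪ S2| = 27.
|(S1 ∪ S2) ∩ S3| = 4.2667.
|(S1 ∪ S2) ∖ S3| = 27 − 4.2667 = 22.73.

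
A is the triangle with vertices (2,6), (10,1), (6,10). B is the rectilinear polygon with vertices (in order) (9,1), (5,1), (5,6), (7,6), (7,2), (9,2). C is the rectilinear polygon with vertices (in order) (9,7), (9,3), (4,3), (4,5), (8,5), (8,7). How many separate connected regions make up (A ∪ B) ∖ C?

2

(A ∪ B) ∖ C splits into 2 disjoint pieces (area 16.75, area 8.2).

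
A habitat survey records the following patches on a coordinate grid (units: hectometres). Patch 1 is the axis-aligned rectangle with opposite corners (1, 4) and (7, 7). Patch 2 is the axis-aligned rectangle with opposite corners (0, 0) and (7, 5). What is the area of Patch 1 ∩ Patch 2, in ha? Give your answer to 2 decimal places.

6.00

|Patch 1∩Patch 2|: x∈[1,7], y∈[4,5] → 6·1 = 6.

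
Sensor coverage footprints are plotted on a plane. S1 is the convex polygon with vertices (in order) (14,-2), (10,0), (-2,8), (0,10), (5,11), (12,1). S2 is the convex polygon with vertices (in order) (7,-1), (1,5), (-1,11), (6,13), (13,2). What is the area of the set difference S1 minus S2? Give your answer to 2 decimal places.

|S1| = 67.5, |S1∩S2| = 59.2434.
|S1 ∖ S2| = |S1| − |S1∩S2| = 67.5 − 59.2434 = 8.26.

8.26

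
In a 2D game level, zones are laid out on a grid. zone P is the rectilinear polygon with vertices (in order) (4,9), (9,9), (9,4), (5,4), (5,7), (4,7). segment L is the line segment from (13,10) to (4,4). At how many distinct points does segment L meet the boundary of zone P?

The segment meets the boundary at (5,4.667), (9,7.333).

2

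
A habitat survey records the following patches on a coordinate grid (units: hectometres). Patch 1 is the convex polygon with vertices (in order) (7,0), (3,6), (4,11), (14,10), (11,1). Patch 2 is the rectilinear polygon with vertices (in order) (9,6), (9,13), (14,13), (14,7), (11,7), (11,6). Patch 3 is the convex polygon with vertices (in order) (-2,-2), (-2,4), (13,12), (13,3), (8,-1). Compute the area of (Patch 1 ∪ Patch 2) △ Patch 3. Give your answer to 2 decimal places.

|Patch 1 ∪ Patch 2| = 98.25.
|(Patch 1 ∪ Patch 2) ∩ Patch 3| = 71.1018.
|(Patch 1 ∪ Patch 2) △ Patch 3| = 98.25 + 130 − 142.2035 = 86.05.

86.05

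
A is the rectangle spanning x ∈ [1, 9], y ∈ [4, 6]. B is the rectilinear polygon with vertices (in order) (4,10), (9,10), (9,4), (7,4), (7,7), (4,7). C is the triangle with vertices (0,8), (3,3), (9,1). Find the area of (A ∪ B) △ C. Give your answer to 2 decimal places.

36.77

|A ∪ B| = 33.
|(A ∪ B) ∩ C| = 4.1143.
|(A ∪ B) △ C| = 33 + 12 − 8.2286 = 36.77.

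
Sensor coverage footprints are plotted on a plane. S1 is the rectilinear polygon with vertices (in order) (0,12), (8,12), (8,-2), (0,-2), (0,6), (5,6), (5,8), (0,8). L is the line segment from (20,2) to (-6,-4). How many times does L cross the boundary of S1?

The segment meets the boundary at (2.667,-2), (8,-0.769).

2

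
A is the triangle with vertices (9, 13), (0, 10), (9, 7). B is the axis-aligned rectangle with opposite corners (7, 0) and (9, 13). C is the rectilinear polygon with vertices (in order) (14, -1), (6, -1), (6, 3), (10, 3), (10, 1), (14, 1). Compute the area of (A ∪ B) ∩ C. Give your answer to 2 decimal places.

The region (A ∪ B) ∩ C is the polygon with vertices (9,0), (7,0), (7,3), (9,3).
By the shoelace formula its area is 6.00.

6.00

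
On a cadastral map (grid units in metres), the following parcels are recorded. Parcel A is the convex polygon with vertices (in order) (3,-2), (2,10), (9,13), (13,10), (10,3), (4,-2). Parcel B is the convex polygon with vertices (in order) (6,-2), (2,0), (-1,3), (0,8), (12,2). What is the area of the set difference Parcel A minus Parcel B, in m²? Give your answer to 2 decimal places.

68.33

|Parcel A| = 102, |Parcel A∩Parcel B| = 33.6685.
|Parcel A ∖ Parcel B| = |Parcel A| − |Parcel A∩Parcel B| = 102 − 33.6685 = 68.33.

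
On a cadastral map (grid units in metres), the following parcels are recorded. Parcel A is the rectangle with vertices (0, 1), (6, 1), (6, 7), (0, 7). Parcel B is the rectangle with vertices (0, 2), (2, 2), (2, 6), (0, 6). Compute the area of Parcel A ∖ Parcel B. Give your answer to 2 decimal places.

|Parcel A∩Parcel B|: x∈[0,2], y∈[2,6] → 2·4 = 8.
|Parcel A| = 36.
|Parcel A ∖ Parcel B| = |Parcel A| − |Parcel A∩Parcel B| = 36 − 8 = 28.00.

28.00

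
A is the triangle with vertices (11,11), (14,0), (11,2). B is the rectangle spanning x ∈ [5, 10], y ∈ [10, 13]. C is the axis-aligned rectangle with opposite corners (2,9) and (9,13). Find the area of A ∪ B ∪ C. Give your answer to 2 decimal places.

By inclusion–exclusion:
Individual areas: |A| = 13.5, |B| = 15, |C| = 28.
|A∩B| = 0.
|A∩C| = 0.
|B∩C|: x∈[5,9], y∈[10,13] → 4·3 = 12.
|A∩B∩C| = 0.
|A ∪ B ∪ C| = 56.5 − 12 + 0 = 44.50.

44.50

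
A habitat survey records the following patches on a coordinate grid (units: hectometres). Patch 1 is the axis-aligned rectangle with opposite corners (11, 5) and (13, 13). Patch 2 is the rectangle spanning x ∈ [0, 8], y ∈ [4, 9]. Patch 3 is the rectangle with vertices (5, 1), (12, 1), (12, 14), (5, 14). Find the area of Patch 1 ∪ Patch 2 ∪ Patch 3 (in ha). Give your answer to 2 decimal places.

124.00

By inclusion–exclusion:
Individual areas: |Patch 1| = 16, |Patch 2| = 40, |Patch 3| = 91.
|Patch 1∩Patch 2| = 0 (no overlap).
|Patch 1∩Patch 3|: x∈[11,12], y∈[5,13] → 1·8 = 8.
|Patch 2∩Patch 3|: x∈[5,8], y∈[4,9] → 3·5 = 15.
|Patch 1∩Patch 2∩Patch 3| = 0.
|Patch 1 ∪ Patch 2 ∪ Patch 3| = 147 − 23 + 0 = 124.00.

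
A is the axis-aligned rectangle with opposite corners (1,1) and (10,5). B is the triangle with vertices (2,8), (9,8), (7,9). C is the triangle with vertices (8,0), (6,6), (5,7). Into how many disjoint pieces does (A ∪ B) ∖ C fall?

(A ∪ B) ∖ C splits into 3 disjoint pieces (area 12, area 22.8571, area 3.5).

3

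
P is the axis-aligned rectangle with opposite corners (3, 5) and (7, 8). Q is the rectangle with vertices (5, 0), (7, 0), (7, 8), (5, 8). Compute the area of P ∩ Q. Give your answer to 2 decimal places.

|P∩Q|: x∈[5,7], y∈[5,8] → 2·3 = 6.

6.00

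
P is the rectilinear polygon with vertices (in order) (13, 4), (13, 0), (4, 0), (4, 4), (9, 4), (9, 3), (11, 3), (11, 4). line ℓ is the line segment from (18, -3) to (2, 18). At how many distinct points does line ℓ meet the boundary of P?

2

The segment meets the boundary at (12.667,4), (13,3.562).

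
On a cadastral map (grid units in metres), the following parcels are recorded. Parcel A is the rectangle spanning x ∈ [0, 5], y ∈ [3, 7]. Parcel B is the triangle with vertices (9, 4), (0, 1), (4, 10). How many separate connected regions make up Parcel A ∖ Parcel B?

1

Parcel A ∖ Parcel B is a single connected region.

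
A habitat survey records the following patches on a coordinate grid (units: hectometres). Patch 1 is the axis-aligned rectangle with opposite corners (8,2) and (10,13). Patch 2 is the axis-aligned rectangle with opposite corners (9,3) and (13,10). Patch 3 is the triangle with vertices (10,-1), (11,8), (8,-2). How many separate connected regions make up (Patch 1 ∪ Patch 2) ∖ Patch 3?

1

(Patch 1 ∪ Patch 2) ∖ Patch 3 is a single connected region.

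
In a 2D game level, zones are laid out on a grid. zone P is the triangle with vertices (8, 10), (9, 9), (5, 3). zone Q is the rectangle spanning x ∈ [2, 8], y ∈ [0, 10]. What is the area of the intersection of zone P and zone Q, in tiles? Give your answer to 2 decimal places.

3.75

The intersection is the polygon with vertices (5,3), (8,10), (8,7.5).
By the shoelace formula its area is 3.75.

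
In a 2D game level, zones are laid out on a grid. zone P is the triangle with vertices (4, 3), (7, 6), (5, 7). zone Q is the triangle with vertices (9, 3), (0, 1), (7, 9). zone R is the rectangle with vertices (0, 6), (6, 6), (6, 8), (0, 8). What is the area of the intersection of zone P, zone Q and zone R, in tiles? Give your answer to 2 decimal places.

The intersection is the polygon with vertices (4.9,6.6), (5.174,6.913), (6,6.5), (6,6), (4.75,6).
By the shoelace formula its area is 0.84.

0.84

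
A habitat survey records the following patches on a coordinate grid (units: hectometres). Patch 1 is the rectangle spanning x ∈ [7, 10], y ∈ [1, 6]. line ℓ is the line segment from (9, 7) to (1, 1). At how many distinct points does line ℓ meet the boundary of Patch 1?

The segment meets the boundary at (7,5.5), (7.667,6).

2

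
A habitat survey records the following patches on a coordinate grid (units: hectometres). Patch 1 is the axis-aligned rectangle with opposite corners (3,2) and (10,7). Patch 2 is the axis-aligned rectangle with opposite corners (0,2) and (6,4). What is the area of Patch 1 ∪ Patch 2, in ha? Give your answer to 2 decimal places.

By inclusion–exclusion:
Individual areas: |Patch 1| = 35, |Patch 2| = 12.
|Patch 1∩Patch 2|: x∈[3,6], y∈[2,4] → 3·2 = 6.
|Patch 1 ∪ Patch 2| = 47 − 6 = 41.00.

41.00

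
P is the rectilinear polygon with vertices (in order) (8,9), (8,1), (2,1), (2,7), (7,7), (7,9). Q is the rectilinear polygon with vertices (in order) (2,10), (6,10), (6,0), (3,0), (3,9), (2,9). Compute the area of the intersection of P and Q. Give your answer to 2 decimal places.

18.00

The intersection is the polygon with vertices (3,1), (3,7), (6,7), (6,1).
By the shoelace formula its area is 18.00.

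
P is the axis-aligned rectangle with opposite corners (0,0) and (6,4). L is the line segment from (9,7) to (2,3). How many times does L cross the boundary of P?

The segment meets the boundary at (3.75,4).

1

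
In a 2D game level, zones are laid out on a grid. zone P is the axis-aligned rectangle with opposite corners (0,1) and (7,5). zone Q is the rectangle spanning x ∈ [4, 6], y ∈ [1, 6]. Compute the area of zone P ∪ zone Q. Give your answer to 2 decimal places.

30.00

By inclusion–exclusion:
Individual areas: |zone P| = 28, |zone Q| = 10.
|zone P∩zone Q|: x∈[4,6], y∈[1,5] → 2·4 = 8.
|zone P ∪ zone Q| = 38 − 8 = 30.00.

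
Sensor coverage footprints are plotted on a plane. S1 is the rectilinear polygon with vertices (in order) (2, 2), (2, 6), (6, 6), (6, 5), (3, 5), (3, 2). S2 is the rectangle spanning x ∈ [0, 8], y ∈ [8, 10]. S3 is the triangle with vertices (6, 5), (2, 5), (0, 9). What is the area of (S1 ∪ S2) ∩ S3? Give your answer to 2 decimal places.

|S1 ∪ S2| = 23.
|(S1 ∪ S2) ∩ S3| = 3.75.

3.75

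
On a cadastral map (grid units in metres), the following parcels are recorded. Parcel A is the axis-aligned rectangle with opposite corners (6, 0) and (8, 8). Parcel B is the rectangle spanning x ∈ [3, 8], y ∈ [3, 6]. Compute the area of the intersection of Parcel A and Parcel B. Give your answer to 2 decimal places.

|Parcel A∩Parcel B|: x∈[6,8], y∈[3,6] → 2·3 = 6.

6.00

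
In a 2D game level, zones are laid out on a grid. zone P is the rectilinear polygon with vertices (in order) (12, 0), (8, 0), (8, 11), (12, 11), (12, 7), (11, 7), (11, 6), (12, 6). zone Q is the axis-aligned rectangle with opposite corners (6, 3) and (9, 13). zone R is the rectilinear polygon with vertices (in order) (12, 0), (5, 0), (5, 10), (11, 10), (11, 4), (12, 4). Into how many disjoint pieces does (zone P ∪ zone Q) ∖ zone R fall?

(zone P ∪ zone Q) ∖ zone R splits into 2 disjoint pieces (area 15, area 2).

2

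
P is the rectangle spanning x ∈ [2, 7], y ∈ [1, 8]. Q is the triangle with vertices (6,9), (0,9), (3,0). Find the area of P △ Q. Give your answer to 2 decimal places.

|P| = 35, |Q| = 27, |P∩Q| = 16.8333.
|P △ Q| = |P| + |Q| − 2·|P∩Q| = 35 + 27 − 33.6667 = 28.33.

28.33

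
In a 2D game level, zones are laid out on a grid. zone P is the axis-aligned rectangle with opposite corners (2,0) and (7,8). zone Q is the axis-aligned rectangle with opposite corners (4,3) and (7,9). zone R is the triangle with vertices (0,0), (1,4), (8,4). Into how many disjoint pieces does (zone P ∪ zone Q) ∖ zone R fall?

2

(zone P ∪ zone Q) ∖ zone R splits into 2 disjoint pieces (area 11.25, area 23).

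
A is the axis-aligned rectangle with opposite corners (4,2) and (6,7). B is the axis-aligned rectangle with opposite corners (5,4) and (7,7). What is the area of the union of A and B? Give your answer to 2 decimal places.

13.00

By inclusion–exclusion:
Individual areas: |A| = 10, |B| = 6.
|A∩B|: x∈[5,6], y∈[4,7] → 1·3 = 3.
|A ∪ B| = 16 − 3 = 13.00.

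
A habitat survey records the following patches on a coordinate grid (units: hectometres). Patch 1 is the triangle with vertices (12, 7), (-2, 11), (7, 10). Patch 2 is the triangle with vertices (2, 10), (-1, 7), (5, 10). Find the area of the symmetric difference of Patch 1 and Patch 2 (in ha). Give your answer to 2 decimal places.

13.33

|Patch 1| = 11, |Patch 2| = 4.5, |Patch 1∩Patch 2| = 1.0859.
|Patch 1 △ Patch 2| = |Patch 1| + |Patch 2| − 2·|Patch 1∩Patch 2| = 11 + 4.5 − 2.1717 = 13.33.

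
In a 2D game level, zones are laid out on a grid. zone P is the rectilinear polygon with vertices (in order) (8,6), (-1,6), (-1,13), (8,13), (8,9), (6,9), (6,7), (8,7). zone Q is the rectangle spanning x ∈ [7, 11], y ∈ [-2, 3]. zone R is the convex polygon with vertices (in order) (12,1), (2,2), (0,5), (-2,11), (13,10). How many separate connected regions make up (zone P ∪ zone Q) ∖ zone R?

(zone P ∪ zone Q) ∖ zone R splits into 3 disjoint pieces (area 0.6667, area 21.3, area 13.2).

3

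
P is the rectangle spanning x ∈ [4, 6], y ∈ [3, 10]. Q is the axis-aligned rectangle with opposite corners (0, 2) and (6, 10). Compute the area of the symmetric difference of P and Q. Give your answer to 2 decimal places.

34.00

|P∩Q|: x∈[4,6], y∈[3,10] → 2·7 = 14.
|P △ Q| = |P| + |Q| − 2·|P∩Q| = 14 + 48 − 28 = 34.00.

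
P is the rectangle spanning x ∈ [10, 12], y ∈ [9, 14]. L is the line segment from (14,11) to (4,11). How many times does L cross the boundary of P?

2

The segment meets the boundary at (12,11), (10,11).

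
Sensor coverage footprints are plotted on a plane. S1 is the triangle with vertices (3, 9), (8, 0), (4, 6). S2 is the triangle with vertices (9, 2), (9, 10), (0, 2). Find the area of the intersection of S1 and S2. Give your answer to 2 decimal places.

1.72

The intersection is the polygon with vertices (6.889,2), (6.667,2), (4.186,5.721), (4.612,6.099).
By the shoelace formula its area is 1.72.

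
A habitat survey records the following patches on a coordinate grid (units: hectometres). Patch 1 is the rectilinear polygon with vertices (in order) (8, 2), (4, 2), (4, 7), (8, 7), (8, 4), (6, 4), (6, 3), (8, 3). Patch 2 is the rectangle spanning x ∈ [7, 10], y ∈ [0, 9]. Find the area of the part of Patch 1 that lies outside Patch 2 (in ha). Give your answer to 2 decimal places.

|Patch 1| = 18, |Patch 1∩Patch 2| = 4.
|Patch 1 ∖ Patch 2| = |Patch 1| − |Patch 1∩Patch 2| = 18 − 4 = 14.00.

14.00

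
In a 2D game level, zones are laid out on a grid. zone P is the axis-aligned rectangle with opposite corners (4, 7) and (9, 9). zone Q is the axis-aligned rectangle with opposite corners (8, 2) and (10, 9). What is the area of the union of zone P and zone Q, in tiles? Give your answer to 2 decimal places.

22.00

By inclusion–exclusion:
Individual areas: |zone P| = 10, |zone Q| = 14.
|zone P∩zone Q|: x∈[8,9], y∈[7,9] → 1·2 = 2.
|zone P ∪ zone Q| = 24 − 2 = 22.00.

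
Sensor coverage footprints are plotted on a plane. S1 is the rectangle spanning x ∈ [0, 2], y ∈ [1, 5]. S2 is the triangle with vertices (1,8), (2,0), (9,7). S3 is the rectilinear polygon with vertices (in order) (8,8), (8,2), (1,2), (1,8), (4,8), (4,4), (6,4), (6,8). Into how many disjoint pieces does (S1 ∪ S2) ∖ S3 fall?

3

(S1 ∪ S2) ∖ S3 splits into 3 disjoint pieces (area 7.0625, area 7, area 0.5625).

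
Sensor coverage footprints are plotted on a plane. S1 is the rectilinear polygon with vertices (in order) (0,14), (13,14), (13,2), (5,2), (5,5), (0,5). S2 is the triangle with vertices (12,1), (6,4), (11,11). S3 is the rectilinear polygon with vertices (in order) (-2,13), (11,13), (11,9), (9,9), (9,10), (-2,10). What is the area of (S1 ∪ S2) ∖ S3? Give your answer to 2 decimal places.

|S1 ∪ S2| = 141.95.
|(S1 ∪ S2) ∩ S3| = 35.
|(S1 ∪ S2) ∖ S3| = 141.95 − 35 = 106.95.

106.95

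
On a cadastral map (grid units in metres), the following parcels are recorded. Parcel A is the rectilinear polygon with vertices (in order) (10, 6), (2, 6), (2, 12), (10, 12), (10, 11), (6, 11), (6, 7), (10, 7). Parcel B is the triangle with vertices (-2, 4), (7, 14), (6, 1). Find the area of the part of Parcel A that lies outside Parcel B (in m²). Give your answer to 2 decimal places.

|Parcel A| = 32, |Parcel A∩Parcel B| = 19.5419.
|Parcel A ∖ Parcel B| = |Parcel A| − |Parcel A∩Parcel B| = 32 − 19.5419 = 12.46.

12.46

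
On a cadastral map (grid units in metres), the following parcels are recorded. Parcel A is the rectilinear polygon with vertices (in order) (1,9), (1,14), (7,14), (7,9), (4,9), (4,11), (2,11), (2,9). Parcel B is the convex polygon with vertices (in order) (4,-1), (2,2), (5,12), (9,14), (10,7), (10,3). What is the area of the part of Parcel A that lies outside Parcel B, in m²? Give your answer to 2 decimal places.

|Parcel A| = 26, |Parcel A∩Parcel B| = 8.35.
|Parcel A ∖ Parcel B| = |Parcel A| − |Parcel A∩Parcel B| = 26 − 8.35 = 17.65.

17.65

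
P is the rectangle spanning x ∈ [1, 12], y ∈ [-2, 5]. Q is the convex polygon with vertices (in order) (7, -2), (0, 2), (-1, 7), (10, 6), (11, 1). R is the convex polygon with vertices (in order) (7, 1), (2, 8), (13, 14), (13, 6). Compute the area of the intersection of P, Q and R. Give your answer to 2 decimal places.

14.40

The intersection is the polygon with vertices (10.2,5), (10.429,3.857), (7,1), (4.143,5).
By the shoelace formula its area is 14.40.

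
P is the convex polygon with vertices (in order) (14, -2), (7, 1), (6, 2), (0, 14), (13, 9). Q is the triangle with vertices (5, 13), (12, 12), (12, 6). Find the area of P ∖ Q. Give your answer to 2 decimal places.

|P| = 107, |P∩Q| = 9.3077.
|P ∖ Q| = |P| − |P∩Q| = 107 − 9.3077 = 97.69.

97.69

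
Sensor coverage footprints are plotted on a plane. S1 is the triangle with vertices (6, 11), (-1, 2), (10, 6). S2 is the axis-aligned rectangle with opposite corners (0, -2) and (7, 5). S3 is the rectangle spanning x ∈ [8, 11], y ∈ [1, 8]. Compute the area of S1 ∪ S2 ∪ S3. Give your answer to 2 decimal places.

93.97

By inclusion–exclusion:
Individual areas: |S1| = 35.5, |S2| = 49, |S3| = 21.
|S1∩S2| = 8.4026.
|S1∩S3| = 3.1273.
|S2∩S3| = 0 (no overlap).
|S1∩S2∩S3| = 0.
|S1 ∪ S2 ∪ S3| = 105.5 − 11.5299 + 0 = 93.97.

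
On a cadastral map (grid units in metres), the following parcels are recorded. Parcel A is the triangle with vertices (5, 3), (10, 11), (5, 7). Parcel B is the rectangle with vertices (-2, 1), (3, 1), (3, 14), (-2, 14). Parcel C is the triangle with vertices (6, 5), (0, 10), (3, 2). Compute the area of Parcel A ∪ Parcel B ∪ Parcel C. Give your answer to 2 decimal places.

By inclusion–exclusion:
Individual areas: |Parcel A| = 10, |Parcel B| = 65, |Parcel C| = 16.5.
|Parcel A∩Parcel B| = 0.
|Parcel A∩Parcel C| = 0.9167.
|Parcel B∩Parcel C| = 8.25.
|Parcel A∩Parcel B∩Parcel C| = 0.
|Parcel A ∪ Parcel B ∪ Parcel C| = 91.5 − 9.1667 + 0 = 82.33.

82.33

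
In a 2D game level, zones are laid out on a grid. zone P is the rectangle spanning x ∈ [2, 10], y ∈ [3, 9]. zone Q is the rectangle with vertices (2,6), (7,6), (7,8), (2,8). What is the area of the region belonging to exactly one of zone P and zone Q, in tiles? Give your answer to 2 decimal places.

|zone P∩zone Q|: x∈[2,7], y∈[6,8] → 5·2 = 10.
|zone P △ zone Q| = |zone P| + |zone Q| − 2·|zone P∩zone Q| = 48 + 10 − 20 = 38.00.

38.00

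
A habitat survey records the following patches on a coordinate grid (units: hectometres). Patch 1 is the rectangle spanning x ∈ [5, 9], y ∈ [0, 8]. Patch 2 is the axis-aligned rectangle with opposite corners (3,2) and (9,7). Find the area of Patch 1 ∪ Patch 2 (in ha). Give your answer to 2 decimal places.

42.00

By inclusion–exclusion:
Individual areas: |Patch 1| = 32, |Patch 2| = 30.
|Patch 1∩Patch 2|: x∈[5,9], y∈[2,7] → 4·5 = 20.
|Patch 1 ∪ Patch 2| = 62 − 20 = 42.00.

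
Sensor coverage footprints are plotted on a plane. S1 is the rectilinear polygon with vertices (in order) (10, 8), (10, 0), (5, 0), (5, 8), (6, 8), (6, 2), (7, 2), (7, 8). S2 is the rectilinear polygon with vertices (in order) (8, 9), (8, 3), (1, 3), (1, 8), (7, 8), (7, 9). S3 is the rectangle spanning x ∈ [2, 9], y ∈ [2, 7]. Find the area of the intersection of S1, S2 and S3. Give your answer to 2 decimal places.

8.00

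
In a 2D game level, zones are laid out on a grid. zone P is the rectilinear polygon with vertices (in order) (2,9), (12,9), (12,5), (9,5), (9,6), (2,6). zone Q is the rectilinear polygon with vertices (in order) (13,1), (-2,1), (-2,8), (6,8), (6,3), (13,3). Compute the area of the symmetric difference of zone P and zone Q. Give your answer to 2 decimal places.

87.00

|zone P| = 33, |zone Q| = 70, |zone P∩zone Q| = 8.
|zone P △ zone Q| = |zone P| + |zone Q| − 2·|zone P∩zone Q| = 33 + 70 − 16 = 87.00.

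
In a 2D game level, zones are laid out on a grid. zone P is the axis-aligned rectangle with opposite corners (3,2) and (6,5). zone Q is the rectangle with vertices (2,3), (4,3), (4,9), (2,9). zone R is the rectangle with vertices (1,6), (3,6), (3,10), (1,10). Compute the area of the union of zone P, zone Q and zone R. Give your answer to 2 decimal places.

By inclusion–exclusion:
Individual areas: |zone P| = 9, |zone Q| = 12, |zone R| = 8.
|zone P∩zone Q|: x∈[3,4], y∈[3,5] → 1·2 = 2.
|zone P∩zone R| = 0 (no overlap).
|zone Q∩zone R|: x∈[2,3], y∈[6,9] → 1·3 = 3.
|zone P∩zone Q∩zone R| = 0.
|zone P ∪ zone Q ∪ zone R| = 29 − 5 + 0 = 24.00.

24.00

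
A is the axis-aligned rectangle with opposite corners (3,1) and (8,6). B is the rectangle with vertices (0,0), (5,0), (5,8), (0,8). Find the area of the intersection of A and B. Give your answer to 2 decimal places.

10.00

|A∩B|: x∈[3,5], y∈[1,6] → 2·5 = 10.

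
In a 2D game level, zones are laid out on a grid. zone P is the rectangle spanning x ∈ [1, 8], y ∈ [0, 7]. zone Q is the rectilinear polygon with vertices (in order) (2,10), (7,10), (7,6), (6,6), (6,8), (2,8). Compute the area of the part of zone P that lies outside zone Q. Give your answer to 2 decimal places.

|zone P| = 49, |zone P∩zone Q| = 1.
|zone P ∖ zone Q| = |zone P| − |zone P∩zone Q| = 49 − 1 = 48.00.

48.00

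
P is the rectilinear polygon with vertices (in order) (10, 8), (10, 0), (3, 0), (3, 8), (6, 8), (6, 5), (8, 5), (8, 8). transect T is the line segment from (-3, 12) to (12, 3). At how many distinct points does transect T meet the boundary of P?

The segment meets the boundary at (10,4.2), (8,5.4), (6,6.6), (3.667,8).

4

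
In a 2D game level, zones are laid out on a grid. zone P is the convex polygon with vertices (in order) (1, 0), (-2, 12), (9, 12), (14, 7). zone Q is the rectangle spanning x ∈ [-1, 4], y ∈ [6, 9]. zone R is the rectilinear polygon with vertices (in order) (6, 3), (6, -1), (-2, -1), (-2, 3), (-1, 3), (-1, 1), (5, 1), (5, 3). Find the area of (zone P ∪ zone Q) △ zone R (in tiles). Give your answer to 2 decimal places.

133.24

|zone P ∪ zone Q| = 116.5.
|(zone P ∪ zone Q) ∩ zone R| = 1.6305.
|(zone P ∪ zone Q) △ zone R| = 116.5 + 20 − 3.261 = 133.24.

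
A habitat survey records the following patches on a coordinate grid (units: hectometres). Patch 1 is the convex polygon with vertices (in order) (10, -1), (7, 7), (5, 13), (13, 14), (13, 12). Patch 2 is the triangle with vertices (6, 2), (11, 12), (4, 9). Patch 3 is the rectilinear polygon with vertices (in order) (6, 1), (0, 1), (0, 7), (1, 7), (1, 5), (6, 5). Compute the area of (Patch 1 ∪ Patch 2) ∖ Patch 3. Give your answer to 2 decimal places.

|Patch 1 ∪ Patch 2| = 76.8185.
|(Patch 1 ∪ Patch 2) ∩ Patch 3| = 1.2857.
|(Patch 1 ∪ Patch 2) ∖ Patch 3| = 76.8185 − 1.2857 = 75.53.

75.53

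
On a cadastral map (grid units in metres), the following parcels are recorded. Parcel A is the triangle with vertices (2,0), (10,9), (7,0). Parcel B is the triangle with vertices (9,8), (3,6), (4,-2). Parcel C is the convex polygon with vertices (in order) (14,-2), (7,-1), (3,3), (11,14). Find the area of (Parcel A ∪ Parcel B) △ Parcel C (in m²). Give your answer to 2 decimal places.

74.05

|Parcel A ∪ Parcel B| = 37.4388.
|(Parcel A ∪ Parcel B) ∩ Parcel C| = 27.9457.
|(Parcel A ∪ Parcel B) △ Parcel C| = 37.4388 + 92.5 − 55.8914 = 74.05.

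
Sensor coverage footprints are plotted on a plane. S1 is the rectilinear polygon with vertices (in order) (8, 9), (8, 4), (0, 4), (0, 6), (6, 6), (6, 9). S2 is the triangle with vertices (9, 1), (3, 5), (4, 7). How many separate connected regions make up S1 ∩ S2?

1

S1 ∩ S2 is a single connected region.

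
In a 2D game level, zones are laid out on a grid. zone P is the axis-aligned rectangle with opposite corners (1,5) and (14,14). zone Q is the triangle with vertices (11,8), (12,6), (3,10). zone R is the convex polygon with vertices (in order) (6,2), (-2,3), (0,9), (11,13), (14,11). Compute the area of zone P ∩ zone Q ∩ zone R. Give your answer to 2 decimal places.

The intersection is the polygon with vertices (3,10), (11,8), (11.12,7.76), (10.248,6.779).
By the shoelace formula its area is 5.80.

5.80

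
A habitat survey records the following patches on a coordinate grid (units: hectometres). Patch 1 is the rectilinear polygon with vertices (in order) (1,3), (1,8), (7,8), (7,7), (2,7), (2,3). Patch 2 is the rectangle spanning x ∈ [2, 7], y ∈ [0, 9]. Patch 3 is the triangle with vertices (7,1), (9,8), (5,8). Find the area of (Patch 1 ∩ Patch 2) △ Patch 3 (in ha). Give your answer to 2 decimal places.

15.29

|Patch 1 ∩ Patch 2| = 5.
|(Patch 1 ∩ Patch 2) ∩ Patch 3| = 1.8571.
|(Patch 1 ∩ Patch 2) △ Patch 3| = 5 + 14 − 3.7143 = 15.29.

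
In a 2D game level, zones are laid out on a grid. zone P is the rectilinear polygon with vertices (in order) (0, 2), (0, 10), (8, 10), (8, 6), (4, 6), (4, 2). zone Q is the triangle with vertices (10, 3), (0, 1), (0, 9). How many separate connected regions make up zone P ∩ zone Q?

zone P ∩ zone Q is a single connected region.

1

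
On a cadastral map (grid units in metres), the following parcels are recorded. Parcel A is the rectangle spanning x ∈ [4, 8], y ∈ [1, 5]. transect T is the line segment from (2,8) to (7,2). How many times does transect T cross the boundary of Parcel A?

1

The segment meets the boundary at (4.5,5).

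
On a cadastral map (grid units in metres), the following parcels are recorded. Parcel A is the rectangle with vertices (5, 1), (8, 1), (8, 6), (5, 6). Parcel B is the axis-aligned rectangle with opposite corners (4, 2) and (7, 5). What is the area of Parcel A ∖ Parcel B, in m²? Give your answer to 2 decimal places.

9.00

|Parcel A∩Parcel B|: x∈[5,7], y∈[2,5] → 2·3 = 6.
|Parcel A| = 15.
|Parcel A ∖ Parcel B| = |Parcel A| − |Parcel A∩Parcel B| = 15 − 6 = 9.00.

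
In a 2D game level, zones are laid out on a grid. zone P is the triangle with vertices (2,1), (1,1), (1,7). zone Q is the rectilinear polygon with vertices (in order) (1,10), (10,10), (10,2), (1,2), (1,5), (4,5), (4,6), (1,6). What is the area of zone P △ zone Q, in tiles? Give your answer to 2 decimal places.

68.33

|zone P| = 3, |zone Q| = 69, |zone P∩zone Q| = 1.8333.
|zone P △ zone Q| = |zone P| + |zone Q| − 2·|zone P∩zone Q| = 3 + 69 − 3.6667 = 68.33.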